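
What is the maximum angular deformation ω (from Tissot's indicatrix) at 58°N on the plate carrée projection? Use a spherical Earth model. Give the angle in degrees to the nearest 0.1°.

35.8°

In the plate carrée (x = Rλ, y = Rφ), meridians are true-scale (h = 1) and parallels are stretched by k = sec φ.
At 58°: h = 1.000, k = 1.887; principal scales a = 1.887, b = 1.000.
sin(ω/2) = (a − b)/(a + b) = 0.8871/2.887 = 0.3073, so ω = 2 arcsin(0.3073) ≈ 35.8°.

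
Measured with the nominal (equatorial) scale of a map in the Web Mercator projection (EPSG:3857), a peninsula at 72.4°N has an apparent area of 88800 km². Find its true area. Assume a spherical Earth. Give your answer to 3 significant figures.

The Mercator projection is conformal; its linear scale factor is the same in every direction and equals sec φ = 1/cos φ.
Areal scale = k² = sec²φ = 1/cos²(72.4°) = 1/0.3024² = 10.94.
True area = apparent / (areal scale) = 88800 / 10.94 ≈ 8120 km².

8120 km²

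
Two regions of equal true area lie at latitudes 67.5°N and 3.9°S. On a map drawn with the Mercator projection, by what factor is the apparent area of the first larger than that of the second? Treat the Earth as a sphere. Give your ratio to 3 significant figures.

6.80

Mercator is conformal with k = sec φ, so areal scale = k² = sec²φ.
At 67.5°: sec²(67.5°) = 1/0.3827² = 6.828.
At 3.9°: sec²(3.9°) = 1/0.9977² = 1.005.
Ratio = 6.828/1.005 = cos²(3.9°)/cos²(67.5°) ≈ 6.80.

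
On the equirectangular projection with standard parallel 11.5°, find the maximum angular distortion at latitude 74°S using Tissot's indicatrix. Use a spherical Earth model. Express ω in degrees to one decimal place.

68.2°

With standard parallel φ₀ = 11.5°, the equirectangular projection gives x = Rλ cos φ₀, y = Rφ, so h = 1 and k = cos 11.5° / cos φ.
At 74°: h = 1.000, k = 3.555; principal scales a = 3.555, b = 1.000.
sin(ω/2) = (a − b)/(a + b) = 2.555/4.555 = 0.5609, so ω = 2 arcsin(0.5609) ≈ 68.2°.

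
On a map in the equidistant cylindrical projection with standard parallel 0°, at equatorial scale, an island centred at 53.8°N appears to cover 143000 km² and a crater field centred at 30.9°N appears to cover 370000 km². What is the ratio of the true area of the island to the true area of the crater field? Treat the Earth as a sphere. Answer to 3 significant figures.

0.266

On the plate carrée, areal scale = h·k = 1 × sec φ, so true area = apparent × cos φ.
True area of island: 143000 × cos(53.8°) = 143000 × 0.5906 = 84460 km².
True area of crater field: 370000 × cos(30.9°) = 370000 × 0.8581 = 317500 km².
Ratio = 84460 / 317500 ≈ 0.266.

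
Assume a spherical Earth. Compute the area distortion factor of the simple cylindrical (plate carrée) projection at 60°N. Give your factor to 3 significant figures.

2.00

For the equirectangular projection with φ₀ = 0 (plate carrée), h = 1 along meridians and k = sec φ along parallels.
Areal scale = h·k = 1 × sec φ; at 60°, h = 1.000, k = 2.000, so h·k = 2.000.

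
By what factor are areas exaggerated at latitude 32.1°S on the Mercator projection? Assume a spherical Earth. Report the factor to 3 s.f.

1.39

The Mercator projection is conformal; its linear scale factor is the same in every direction and equals sec φ = 1/cos φ.
Areal scale = k² = sec²φ = 1/cos²(32.1°) = 1/0.8471² = 1.394.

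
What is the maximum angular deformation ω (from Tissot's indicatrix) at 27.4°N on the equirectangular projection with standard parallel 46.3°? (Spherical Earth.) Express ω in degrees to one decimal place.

14.3°

The equidistant cylindrical projection with φ₀ = 46.3° has h = 1 (meridians true) and k = cos φ₀ / cos φ along parallels.
At 27.4°: h = 1.000, k = 0.7782; principal scales a = 1.000, b = 0.7782.
sin(ω/2) = (a − b)/(a + b) = 0.2218/1.778 = 0.1247, so ω = 2 arcsin(0.1247) ≈ 14.3°.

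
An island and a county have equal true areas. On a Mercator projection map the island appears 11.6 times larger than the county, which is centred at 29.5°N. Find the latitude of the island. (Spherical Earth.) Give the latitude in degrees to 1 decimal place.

75.2°

On Mercator, (apparent₁)/(apparent₂) = sec²φ₁ / sec²φ₂ when true areas are equal.
cos²φ₂ / cos²φ₁ = 11.6  ⇒  cos φ₁ = cos 29.5° / √11.6 = 0.8704/3.406 = 0.2555.
φ₁ = arccos(0.2555) ≈ 75.2°.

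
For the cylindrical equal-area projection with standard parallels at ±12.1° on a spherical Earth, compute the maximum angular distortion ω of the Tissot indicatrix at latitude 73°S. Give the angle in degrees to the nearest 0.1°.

For cylindrical equal-area with standard parallel φ₀, h = cos φ / cos φ₀ and k = cos φ₀ / cos φ, so h·k = 1.
At 73°: h = 0.2990, k = 3.344; principal scales a = 3.344, b = 0.2990.
sin(ω/2) = (a − b)/(a + b) = 3.045/3.643 = 0.8359, so ω = 2 arcsin(0.8359) ≈ 113.4°.

113.4°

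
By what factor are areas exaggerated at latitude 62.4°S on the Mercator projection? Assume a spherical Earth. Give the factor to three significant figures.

The Mercator projection is conformal; its linear scale factor is the same in every direction and equals sec φ = 1/cos φ.
Areal scale = k² = sec²φ = 1/cos²(62.4°) = 1/0.4633² = 4.659.

4.66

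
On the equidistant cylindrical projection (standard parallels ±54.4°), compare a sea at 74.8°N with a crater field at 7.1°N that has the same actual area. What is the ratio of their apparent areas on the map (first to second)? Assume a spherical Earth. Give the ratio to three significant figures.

With standard parallel φ₀ = 54.4°, the equirectangular projection gives x = Rλ cos φ₀, y = Rφ, so h = 1 and k = cos 54.4° / cos φ.
Areal scale at 74.8°: h·k = 1.000 × 2.220 = 2.220.
Areal scale at 7.1°: h·k = 1.000 × 0.5866 = 0.5866.
Ratio = 2.220/0.5866 ≈ 3.78.

3.78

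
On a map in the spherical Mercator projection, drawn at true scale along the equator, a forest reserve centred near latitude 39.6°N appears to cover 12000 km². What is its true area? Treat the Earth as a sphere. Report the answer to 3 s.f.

Mercator is conformal, so the point scale is isotropic: h = k = sec φ = 1/cos φ.
Areal scale = k² = sec²φ = 1/cos²(39.6°) = 1/0.7705² = 1.684.
True area = apparent / (areal scale) = 12000 / 1.684 ≈ 7120 km².

7120 km²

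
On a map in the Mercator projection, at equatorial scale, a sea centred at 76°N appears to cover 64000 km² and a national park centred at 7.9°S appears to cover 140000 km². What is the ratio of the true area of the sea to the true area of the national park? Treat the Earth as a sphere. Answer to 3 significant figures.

Since Mercator area scale is 1/cos²φ, the true area equals the apparent area multiplied by cos²φ.
True area of sea: 64000 × cos²(76°) = 64000 × 0.05853 = 3746 km².
True area of national park: 140000 × cos²(7.9°) = 140000 × 0.9811 = 137400 km².
Ratio = 3746 / 137400 ≈ 0.0273.

0.0273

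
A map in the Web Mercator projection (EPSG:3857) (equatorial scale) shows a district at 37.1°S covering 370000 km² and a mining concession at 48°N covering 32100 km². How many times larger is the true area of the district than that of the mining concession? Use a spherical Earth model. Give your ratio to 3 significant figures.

16.4

On Mercator the areal scale is sec²φ, so true area = apparent × cos²φ.
True area of district: 370000 × cos²(37.1°) = 370000 × 0.6361 = 235400 km².
True area of mining concession: 32100 × cos²(48°) = 32100 × 0.4477 = 14370 km².
Ratio = 235400 / 14370 ≈ 16.4.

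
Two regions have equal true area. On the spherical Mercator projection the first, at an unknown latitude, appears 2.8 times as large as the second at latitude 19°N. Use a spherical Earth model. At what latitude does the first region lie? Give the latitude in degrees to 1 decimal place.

55.6°

On Mercator, (apparent₁)/(apparent₂) = sec²φ₁ / sec²φ₂ when true areas are equal.
cos²φ₂ / cos²φ₁ = 2.8  ⇒  cos φ₁ = cos 19° / √2.8 = 0.9455/1.673 = 0.5651.
φ₁ = arccos(0.5651) ≈ 55.6°.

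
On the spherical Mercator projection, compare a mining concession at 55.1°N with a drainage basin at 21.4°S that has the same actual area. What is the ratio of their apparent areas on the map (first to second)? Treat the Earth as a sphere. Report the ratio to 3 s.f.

Mercator areal scale is sec²φ.
At 55.1°: sec²(55.1°) = 1/0.5721² = 3.055.
At 21.4°: sec²(21.4°) = 1/0.9311² = 1.154.
Ratio = 3.055/1.154 = cos²(21.4°)/cos²(55.1°) ≈ 2.65.

2.65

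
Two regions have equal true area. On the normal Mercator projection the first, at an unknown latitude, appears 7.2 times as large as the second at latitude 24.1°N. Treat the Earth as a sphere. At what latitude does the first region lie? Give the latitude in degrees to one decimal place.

For equal true areas on Mercator, apparent areas scale as sec²φ, so the ratio is cos²φ₂ / cos²φ₁.
cos²φ₂ / cos²φ₁ = 7.2  ⇒  cos φ₁ = cos 24.1° / √7.2 = 0.9128/2.683 = 0.3402.
φ₁ = arccos(0.3402) ≈ 70.1°.

70.1°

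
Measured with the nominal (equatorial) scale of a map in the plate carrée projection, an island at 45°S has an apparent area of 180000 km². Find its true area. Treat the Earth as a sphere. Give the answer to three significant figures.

Plate carrée maps x = Rλ, y = Rφ. The meridian scale is h = 1 and the parallel scale is k = 1/cos φ = sec φ.
Areal scale = h·k = 1 × sec φ; at 45°, h = 1.000, k = 1.414, so h·k = 1.414.
True area = apparent / (areal scale) = 180000 / 1.414 ≈ 127000 km².

127000 km²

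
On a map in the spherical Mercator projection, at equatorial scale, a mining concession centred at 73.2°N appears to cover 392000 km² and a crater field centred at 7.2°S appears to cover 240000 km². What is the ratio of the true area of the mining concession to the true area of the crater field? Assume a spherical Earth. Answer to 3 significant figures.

On Mercator the areal scale is sec²φ, so true area = apparent × cos²φ.
True area of mining concession: 392000 × cos²(73.2°) = 392000 × 0.08354 = 32750 km².
True area of crater field: 240000 × cos²(7.2°) = 240000 × 0.9843 = 236200 km².
Ratio = 32750 / 236200 ≈ 0.139.

0.139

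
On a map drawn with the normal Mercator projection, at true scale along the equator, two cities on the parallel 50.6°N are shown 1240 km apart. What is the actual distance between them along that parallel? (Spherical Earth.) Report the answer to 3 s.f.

Mercator is conformal, so the point scale is isotropic: h = k = sec φ = 1/cos φ.
Along the parallel at 50.6°, map distances are exaggerated by k = sec 50.6° = 1.575.
True distance = 1240 / 1.575 = 1240 × cos 50.6° ≈ 787 km.

787 km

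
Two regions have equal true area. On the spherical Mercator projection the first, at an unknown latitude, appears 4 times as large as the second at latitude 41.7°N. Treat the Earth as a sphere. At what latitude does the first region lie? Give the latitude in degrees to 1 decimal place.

For equal true areas on Mercator, apparent areas scale as sec²φ, so the ratio is cos²φ₂ / cos²φ₁.
cos²φ₂ / cos²φ₁ = 4  ⇒  cos φ₁ = cos 41.7° / √4 = 0.7466/2.000 = 0.3733.
φ₁ = arccos(0.3733) ≈ 68.1°.

68.1°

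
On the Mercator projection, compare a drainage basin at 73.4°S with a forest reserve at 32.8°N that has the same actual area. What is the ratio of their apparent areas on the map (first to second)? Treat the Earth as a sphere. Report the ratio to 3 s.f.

Mercator is conformal with k = sec φ, so areal scale = k² = sec²φ.
At 73.4°: sec²(73.4°) = 1/0.2857² = 12.25.
At 32.8°: sec²(32.8°) = 1/0.8406² = 1.415.
Ratio = 12.25/1.415 = cos²(32.8°)/cos²(73.4°) ≈ 8.66.

8.66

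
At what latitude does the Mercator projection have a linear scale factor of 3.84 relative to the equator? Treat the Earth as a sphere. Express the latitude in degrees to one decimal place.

74.9°

Mercator scale is k = sec φ = 1/cos φ.
1/cos φ = 3.84  ⇒  cos φ = 0.2604  ⇒  φ = arccos(0.2604) ≈ 74.9°.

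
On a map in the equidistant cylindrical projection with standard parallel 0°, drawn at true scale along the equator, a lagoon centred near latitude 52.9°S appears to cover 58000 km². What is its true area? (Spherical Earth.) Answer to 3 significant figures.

In the plate carrée (x = Rλ, y = Rφ), meridians are true-scale (h = 1) and parallels are stretched by k = sec φ.
Areal scale = h·k = 1 × sec φ; at 52.9°, h = 1.000, k = 1.658, so h·k = 1.658.
True area = apparent / (areal scale) = 58000 / 1.658 ≈ 35000 km².

35000 km²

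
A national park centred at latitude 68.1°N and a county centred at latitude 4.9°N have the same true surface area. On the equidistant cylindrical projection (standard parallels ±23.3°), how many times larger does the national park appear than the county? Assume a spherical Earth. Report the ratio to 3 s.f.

2.67

The equidistant cylindrical projection with φ₀ = 23.3° has h = 1 (meridians true) and k = cos φ₀ / cos φ along parallels.
Areal scale at 68.1°: h·k = 1.000 × 2.462 = 2.462.
Areal scale at 4.9°: h·k = 1.000 × 0.9218 = 0.9218.
Ratio = 2.462/0.9218 ≈ 2.67.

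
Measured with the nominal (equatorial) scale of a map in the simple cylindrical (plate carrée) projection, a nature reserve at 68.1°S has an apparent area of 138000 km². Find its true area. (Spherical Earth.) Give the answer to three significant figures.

In the plate carrée (x = Rλ, y = Rφ), meridians are true-scale (h = 1) and parallels are stretched by k = sec φ.
Areal scale = h·k = 1 × sec φ; at 68.1°, h = 1.000, k = 2.681, so h·k = 2.681.
True area = apparent / (areal scale) = 138000 / 2.681 ≈ 51500 km².

51500 km²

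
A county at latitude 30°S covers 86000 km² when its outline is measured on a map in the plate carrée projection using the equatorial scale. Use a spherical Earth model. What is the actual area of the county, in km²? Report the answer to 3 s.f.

74500 km²

For the equirectangular projection with φ₀ = 0 (plate carrée), h = 1 along meridians and k = sec φ along parallels.
Areal scale = h·k = 1 × sec φ; at 30°, h = 1.000, k = 1.155, so h·k = 1.155.
True area = apparent / (areal scale) = 86000 / 1.155 ≈ 74500 km².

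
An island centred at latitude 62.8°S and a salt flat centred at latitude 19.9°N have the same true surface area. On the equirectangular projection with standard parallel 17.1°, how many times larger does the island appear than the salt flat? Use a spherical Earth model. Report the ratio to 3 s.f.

The equidistant cylindrical projection with φ₀ = 17.1° has h = 1 (meridians true) and k = cos φ₀ / cos φ along parallels.
Areal scale at 62.8°: h·k = 1.000 × 2.091 = 2.091.
Areal scale at 19.9°: h·k = 1.000 × 1.016 = 1.016.
Ratio = 2.091/1.016 ≈ 2.06.

2.06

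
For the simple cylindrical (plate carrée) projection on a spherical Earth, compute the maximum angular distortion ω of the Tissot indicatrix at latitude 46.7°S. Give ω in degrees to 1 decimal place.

21.5°

For the equirectangular projection with φ₀ = 0 (plate carrée), h = 1 along meridians and k = sec φ along parallels.
At 46.7°: h = 1.000, k = 1.458; principal scales a = 1.458, b = 1.000.
sin(ω/2) = (a − b)/(a + b) = 0.4581/2.458 = 0.1864, so ω = 2 arcsin(0.1864) ≈ 21.5°.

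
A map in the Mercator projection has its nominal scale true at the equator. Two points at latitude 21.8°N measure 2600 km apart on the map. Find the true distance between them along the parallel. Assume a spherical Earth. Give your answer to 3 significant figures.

2410 km

Mercator is conformal, so the point scale is isotropic: h = k = sec φ = 1/cos φ.
Along the parallel at 21.8°, map distances are exaggerated by k = sec 21.8° = 1.077.
True distance = 2600 / 1.077 = 2600 × cos 21.8° ≈ 2410 km.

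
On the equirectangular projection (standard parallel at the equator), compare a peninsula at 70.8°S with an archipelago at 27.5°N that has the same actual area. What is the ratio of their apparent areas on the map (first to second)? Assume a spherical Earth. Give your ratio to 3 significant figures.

2.70

Plate carrée maps x = Rλ, y = Rφ. The meridian scale is h = 1 and the parallel scale is k = 1/cos φ = sec φ.
Areal scale at 70.8°: h·k = 1.000 × 3.041 = 3.041.
Areal scale at 27.5°: h·k = 1.000 × 1.127 = 1.127.
Ratio = 3.041/1.127 ≈ 2.70.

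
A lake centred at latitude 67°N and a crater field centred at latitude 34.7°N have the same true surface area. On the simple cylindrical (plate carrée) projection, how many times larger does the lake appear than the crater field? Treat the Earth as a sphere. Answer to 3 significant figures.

2.10

In the plate carrée (x = Rλ, y = Rφ), meridians are true-scale (h = 1) and parallels are stretched by k = sec φ.
Areal scale at 67°: h·k = 1.000 × 2.559 = 2.559.
Areal scale at 34.7°: h·k = 1.000 × 1.216 = 1.216.
Ratio = 2.559/1.216 ≈ 2.10.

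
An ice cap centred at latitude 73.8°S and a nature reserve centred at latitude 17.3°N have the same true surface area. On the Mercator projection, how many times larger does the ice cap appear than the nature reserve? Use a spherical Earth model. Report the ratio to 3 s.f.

On Mercator, area is exaggerated by sec²φ = 1/cos²φ.
At 73.8°: sec²(73.8°) = 1/0.2790² = 12.85.
At 17.3°: sec²(17.3°) = 1/0.9548² = 1.097.
Ratio = 12.85/1.097 = cos²(17.3°)/cos²(73.8°) ≈ 11.7.

11.7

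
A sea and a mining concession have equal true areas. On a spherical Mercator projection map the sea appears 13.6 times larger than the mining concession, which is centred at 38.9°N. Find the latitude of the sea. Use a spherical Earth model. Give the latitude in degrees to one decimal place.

77.8°

On Mercator, (apparent₁)/(apparent₂) = sec²φ₁ / sec²φ₂ when true areas are equal.
cos²φ₂ / cos²φ₁ = 13.6  ⇒  cos φ₁ = cos 38.9° / √13.6 = 0.7782/3.688 = 0.2110.
φ₁ = arccos(0.2110) ≈ 77.8°.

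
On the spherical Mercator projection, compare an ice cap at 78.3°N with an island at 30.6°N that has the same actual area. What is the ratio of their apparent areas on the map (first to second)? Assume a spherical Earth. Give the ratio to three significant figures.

Mercator is conformal with k = sec φ, so areal scale = k² = sec²φ.
At 78.3°: sec²(78.3°) = 1/0.2028² = 24.32.
At 30.6°: sec²(30.6°) = 1/0.8607² = 1.350.
Ratio = 24.32/1.350 = cos²(30.6°)/cos²(78.3°) ≈ 18.0.

18.0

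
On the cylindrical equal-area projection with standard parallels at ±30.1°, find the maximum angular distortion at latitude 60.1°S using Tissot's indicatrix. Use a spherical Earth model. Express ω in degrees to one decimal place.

60.2°

Cylindrical equal-area (φ₀ = 30.1°): h = cos φ / cos 30.1° along meridians, k = cos 30.1° / cos φ along parallels; h·k = 1.
At 60.1°: h = 0.5762, k = 1.736; principal scales a = 1.736, b = 0.5762.
sin(ω/2) = (a − b)/(a + b) = 1.159/2.312 = 0.5015, so ω = 2 arcsin(0.5015) ≈ 60.2°.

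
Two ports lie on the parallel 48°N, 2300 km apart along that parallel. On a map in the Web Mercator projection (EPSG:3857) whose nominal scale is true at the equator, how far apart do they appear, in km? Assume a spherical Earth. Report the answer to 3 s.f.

The Mercator projection is conformal; its linear scale factor is the same in every direction and equals sec φ = 1/cos φ.
Along the parallel, k = sec 48° = 1/0.6691 = 1.494.
Map distance = 2300 × 1.494 ≈ 3440 km.

3440 km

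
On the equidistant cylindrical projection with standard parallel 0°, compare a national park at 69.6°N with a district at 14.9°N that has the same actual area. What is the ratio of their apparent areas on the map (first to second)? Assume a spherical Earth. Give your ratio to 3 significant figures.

2.77

Plate carrée maps x = Rλ, y = Rφ. The meridian scale is h = 1 and the parallel scale is k = 1/cos φ = sec φ.
Areal scale at 69.6°: h·k = 1.000 × 2.869 = 2.869.
Areal scale at 14.9°: h·k = 1.000 × 1.035 = 1.035.
Ratio = 2.869/1.035 ≈ 2.77.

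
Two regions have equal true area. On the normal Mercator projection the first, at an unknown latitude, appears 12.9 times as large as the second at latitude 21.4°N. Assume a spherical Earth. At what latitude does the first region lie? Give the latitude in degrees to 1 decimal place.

75.0°

On Mercator, (apparent₁)/(apparent₂) = sec²φ₁ / sec²φ₂ when true areas are equal.
cos²φ₂ / cos²φ₁ = 12.9  ⇒  cos φ₁ = cos 21.4° / √12.9 = 0.9311/3.592 = 0.2592.
φ₁ = arccos(0.2592) ≈ 75.0°.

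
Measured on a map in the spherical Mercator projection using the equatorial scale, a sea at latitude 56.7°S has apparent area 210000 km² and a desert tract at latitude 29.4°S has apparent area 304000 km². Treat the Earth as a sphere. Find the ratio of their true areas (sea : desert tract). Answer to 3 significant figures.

0.274

Since Mercator area scale is 1/cos²φ, the true area equals the apparent area multiplied by cos²φ.
True area of sea: 210000 × cos²(56.7°) = 210000 × 0.3014 = 63300 km².
True area of desert tract: 304000 × cos²(29.4°) = 304000 × 0.7590 = 230700 km².
Ratio = 63300 / 230700 ≈ 0.274.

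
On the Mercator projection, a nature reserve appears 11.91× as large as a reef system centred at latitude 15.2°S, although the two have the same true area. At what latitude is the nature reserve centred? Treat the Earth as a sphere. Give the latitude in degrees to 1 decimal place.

For equal true areas on Mercator, apparent areas scale as sec²φ, so the ratio is cos²φ₂ / cos²φ₁.
cos²φ₂ / cos²φ₁ = 11.91  ⇒  cos φ₁ = cos 15.2° / √11.91 = 0.9650/3.451 = 0.2796.
φ₁ = arccos(0.2796) ≈ 73.8°.

73.8°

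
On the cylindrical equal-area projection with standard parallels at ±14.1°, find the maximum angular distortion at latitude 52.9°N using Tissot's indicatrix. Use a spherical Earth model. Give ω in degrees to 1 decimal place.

52.5°

For cylindrical equal-area with standard parallel φ₀, h = cos φ / cos φ₀ and k = cos φ₀ / cos φ, so h·k = 1.
At 52.9°: h = 0.6219, k = 1.608; principal scales a = 1.608, b = 0.6219.
sin(ω/2) = (a − b)/(a + b) = 0.9859/2.230 = 0.4422, so ω = 2 arcsin(0.4422) ≈ 52.5°.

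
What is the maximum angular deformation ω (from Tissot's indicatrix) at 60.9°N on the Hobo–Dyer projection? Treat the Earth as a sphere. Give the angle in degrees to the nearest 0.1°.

The Hobo–Dyer projection is cylindrical equal-area with φ₀ = 37.5°. For cylindrical equal-area with standard parallel φ₀, h = cos φ / cos φ₀ and k = cos φ₀ / cos φ, so h·k = 1.
At 60.9°: h = 0.6130, k = 1.631; principal scales a = 1.631, b = 0.6130.
sin(ω/2) = (a − b)/(a + b) = 1.018/2.244 = 0.4537, so ω = 2 arcsin(0.4537) ≈ 54.0°.

54.0°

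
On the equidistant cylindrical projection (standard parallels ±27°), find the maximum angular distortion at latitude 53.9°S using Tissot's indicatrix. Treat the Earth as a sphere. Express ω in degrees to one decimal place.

With standard parallel φ₀ = 27°, the equirectangular projection gives x = Rλ cos φ₀, y = Rφ, so h = 1 and k = cos 27° / cos φ.
At 53.9°: h = 1.000, k = 1.512; principal scales a = 1.512, b = 1.000.
sin(ω/2) = (a − b)/(a + b) = 0.5122/2.512 = 0.2039, so ω = 2 arcsin(0.2039) ≈ 23.5°.

23.5°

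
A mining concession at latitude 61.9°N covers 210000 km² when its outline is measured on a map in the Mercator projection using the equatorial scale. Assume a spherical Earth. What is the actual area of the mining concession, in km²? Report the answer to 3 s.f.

For Mercator, h = k = sec φ (a conformal cylindrical projection has a single point scale, 1/cos φ).
Areal scale = k² = sec²φ = 1/cos²(61.9°) = 1/0.4710² = 4.508.
True area = apparent / (areal scale) = 210000 / 4.508 ≈ 46600 km².

46600 km²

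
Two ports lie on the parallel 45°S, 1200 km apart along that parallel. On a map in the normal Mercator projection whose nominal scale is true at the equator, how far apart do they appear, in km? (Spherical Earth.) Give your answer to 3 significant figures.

Mercator is conformal, so the point scale is isotropic: h = k = sec φ = 1/cos φ.
Along the parallel, k = sec 45° = 1/0.7071 = 1.414.
Map distance = 1200 × 1.414 ≈ 1700 km.

1700 km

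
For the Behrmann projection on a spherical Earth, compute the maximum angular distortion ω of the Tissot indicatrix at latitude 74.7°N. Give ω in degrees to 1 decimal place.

The Behrmann projection is cylindrical equal-area with φ₀ = 30°. Cylindrical equal-area (φ₀ = 30°): h = cos φ / cos 30° along meridians, k = cos 30° / cos φ along parallels; h·k = 1.
At 74.7°: h = 0.3047, k = 3.282; principal scales a = 3.282, b = 0.3047.
sin(ω/2) = (a − b)/(a + b) = 2.977/3.587 = 0.8301, so ω = 2 arcsin(0.8301) ≈ 112.2°.

112.2°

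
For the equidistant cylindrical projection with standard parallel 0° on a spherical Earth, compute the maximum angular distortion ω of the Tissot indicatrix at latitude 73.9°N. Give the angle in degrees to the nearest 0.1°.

For the equirectangular projection with φ₀ = 0 (plate carrée), h = 1 along meridians and k = sec φ along parallels.
At 73.9°: h = 1.000, k = 3.606; principal scales a = 3.606, b = 1.000.
sin(ω/2) = (a − b)/(a + b) = 2.606/4.606 = 0.5658, so ω = 2 arcsin(0.5658) ≈ 68.9°.

68.9°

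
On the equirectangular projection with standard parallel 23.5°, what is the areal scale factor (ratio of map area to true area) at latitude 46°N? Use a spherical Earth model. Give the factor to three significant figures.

1.32

With standard parallel φ₀ = 23.5°, the equirectangular projection gives x = Rλ cos φ₀, y = Rφ, so h = 1 and k = cos 23.5° / cos φ.
Areal scale = h·k = 1 × cos φ₀ / cos φ; at 46°, h = 1.000, k = 1.320, so h·k = 1.320.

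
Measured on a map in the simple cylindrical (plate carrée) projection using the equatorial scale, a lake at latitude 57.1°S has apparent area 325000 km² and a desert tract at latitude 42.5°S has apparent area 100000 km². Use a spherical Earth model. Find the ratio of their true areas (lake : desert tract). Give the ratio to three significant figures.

2.39

On the plate carrée, areal scale = h·k = 1 × sec φ, so true area = apparent × cos φ.
True area of lake: 325000 × cos(57.1°) = 325000 × 0.5432 = 176500 km².
True area of desert tract: 100000 × cos(42.5°) = 100000 × 0.7373 = 73730 km².
Ratio = 176500 / 73730 ≈ 2.39.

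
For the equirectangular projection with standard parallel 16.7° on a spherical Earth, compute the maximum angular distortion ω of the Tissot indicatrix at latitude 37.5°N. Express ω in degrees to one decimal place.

With standard parallel φ₀ = 16.7°, the equirectangular projection gives x = Rλ cos φ₀, y = Rφ, so h = 1 and k = cos 16.7° / cos φ.
At 37.5°: h = 1.000, k = 1.207; principal scales a = 1.207, b = 1.000.
sin(ω/2) = (a − b)/(a + b) = 0.2073/2.207 = 0.09392, so ω = 2 arcsin(0.09392) ≈ 10.8°.

10.8°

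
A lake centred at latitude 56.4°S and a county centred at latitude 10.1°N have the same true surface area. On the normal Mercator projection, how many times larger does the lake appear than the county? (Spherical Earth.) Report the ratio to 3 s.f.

3.16

On Mercator, area is exaggerated by sec²φ = 1/cos²φ.
At 56.4°: sec²(56.4°) = 1/0.5534² = 3.265.
At 10.1°: sec²(10.1°) = 1/0.9845² = 1.032.
Ratio = 3.265/1.032 = cos²(10.1°)/cos²(56.4°) ≈ 3.16.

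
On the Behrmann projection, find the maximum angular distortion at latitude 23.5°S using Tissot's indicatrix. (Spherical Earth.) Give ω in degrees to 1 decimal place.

6.6°

Behrmann is a cylindrical equal-area projection with standard parallels at ±30°. For cylindrical equal-area with standard parallel φ₀, h = cos φ / cos φ₀ and k = cos φ₀ / cos φ, so h·k = 1.
At 23.5°: h = 1.059, k = 0.9443; principal scales a = 1.059, b = 0.9443.
sin(ω/2) = (a − b)/(a + b) = 0.1146/2.003 = 0.05720, so ω = 2 arcsin(0.05720) ≈ 6.6°.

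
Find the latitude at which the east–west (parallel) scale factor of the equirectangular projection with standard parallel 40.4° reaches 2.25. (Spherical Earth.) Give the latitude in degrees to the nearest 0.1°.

In the equirectangular projection with standard parallel φ₀ = 40.4° (x = Rλ cos φ₀, y = Rφ), meridians are true-scale (h = 1) and the parallel scale is k = cos φ₀ / cos φ.
k = cos φ₀ / cos φ = 2.25  ⇒  cos φ = cos 40.4° / 2.25 = 0.3385.
φ = arccos(0.3385) ≈ 70.2°.

70.2°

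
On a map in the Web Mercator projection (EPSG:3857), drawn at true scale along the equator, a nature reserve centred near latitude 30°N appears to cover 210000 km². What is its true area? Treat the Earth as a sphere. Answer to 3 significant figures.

158000 km²

The Mercator projection is conformal; its linear scale factor is the same in every direction and equals sec φ = 1/cos φ.
Areal scale = k² = sec²φ = 1/cos²(30°) = 1/0.8660² = 1.333.
True area = apparent / (areal scale) = 210000 / 1.333 ≈ 158000 km².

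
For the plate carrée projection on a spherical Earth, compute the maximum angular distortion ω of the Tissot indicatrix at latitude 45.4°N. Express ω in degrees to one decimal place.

20.2°

For the equirectangular projection with φ₀ = 0 (plate carrée), h = 1 along meridians and k = sec φ along parallels.
At 45.4°: h = 1.000, k = 1.424; principal scales a = 1.424, b = 1.000.
sin(ω/2) = (a − b)/(a + b) = 0.4242/2.424 = 0.1750, so ω = 2 arcsin(0.1750) ≈ 20.2°.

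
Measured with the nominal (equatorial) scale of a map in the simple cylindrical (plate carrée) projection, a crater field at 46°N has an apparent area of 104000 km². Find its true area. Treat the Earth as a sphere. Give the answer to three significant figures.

72200 km²

Plate carrée maps x = Rλ, y = Rφ. The meridian scale is h = 1 and the parallel scale is k = 1/cos φ = sec φ.
Areal scale = h·k = 1 × sec φ; at 46°, h = 1.000, k = 1.440, so h·k = 1.440.
True area = apparent / (areal scale) = 104000 / 1.440 ≈ 72200 km².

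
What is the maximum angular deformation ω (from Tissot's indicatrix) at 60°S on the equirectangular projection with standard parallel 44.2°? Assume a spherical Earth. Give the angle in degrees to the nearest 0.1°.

The equidistant cylindrical projection with φ₀ = 44.2° has h = 1 (meridians true) and k = cos φ₀ / cos φ along parallels.
At 60°: h = 1.000, k = 1.434; principal scales a = 1.434, b = 1.000.
sin(ω/2) = (a − b)/(a + b) = 0.4338/2.434 = 0.1782, so ω = 2 arcsin(0.1782) ≈ 20.5°.

20.5°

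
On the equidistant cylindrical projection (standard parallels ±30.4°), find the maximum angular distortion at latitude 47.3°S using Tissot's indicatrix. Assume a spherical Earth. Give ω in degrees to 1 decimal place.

In the equirectangular projection with standard parallel φ₀ = 30.4° (x = Rλ cos φ₀, y = Rφ), meridians are true-scale (h = 1) and the parallel scale is k = cos φ₀ / cos φ.
At 47.3°: h = 1.000, k = 1.272; principal scales a = 1.272, b = 1.000.
sin(ω/2) = (a − b)/(a + b) = 0.2718/2.272 = 0.1197, so ω = 2 arcsin(0.1197) ≈ 13.7°.

13.7°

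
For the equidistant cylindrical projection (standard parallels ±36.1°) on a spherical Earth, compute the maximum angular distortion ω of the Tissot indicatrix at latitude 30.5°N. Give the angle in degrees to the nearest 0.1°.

3.7°

With standard parallel φ₀ = 36.1°, the equirectangular projection gives x = Rλ cos φ₀, y = Rφ, so h = 1 and k = cos 36.1° / cos φ.
At 30.5°: h = 1.000, k = 0.9377; principal scales a = 1.000, b = 0.9377.
sin(ω/2) = (a − b)/(a + b) = 0.06225/1.938 = 0.03213, so ω = 2 arcsin(0.03213) ≈ 3.7°.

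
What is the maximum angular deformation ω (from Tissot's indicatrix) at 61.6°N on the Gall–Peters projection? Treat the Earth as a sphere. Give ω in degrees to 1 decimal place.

Gall–Peters is a cylindrical equal-area projection with standard parallels at ±45°. For cylindrical equal-area with standard parallel φ₀, h = cos φ / cos φ₀ and k = cos φ₀ / cos φ, so h·k = 1.
At 61.6°: h = 0.6726, k = 1.487; principal scales a = 1.487, b = 0.6726.
sin(ω/2) = (a − b)/(a + b) = 0.8141/2.159 = 0.3770, so ω = 2 arcsin(0.3770) ≈ 44.3°.

44.3°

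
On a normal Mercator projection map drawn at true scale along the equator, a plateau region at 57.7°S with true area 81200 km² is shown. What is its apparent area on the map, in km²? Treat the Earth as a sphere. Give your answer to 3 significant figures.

284000 km²

The Mercator projection is conformal; its linear scale factor is the same in every direction and equals sec φ = 1/cos φ.
Areal scale = k² = sec²φ = 1/cos²(57.7°) = 1/0.5344² = 3.502.
Apparent area = 81200 × 3.502 ≈ 284000 km².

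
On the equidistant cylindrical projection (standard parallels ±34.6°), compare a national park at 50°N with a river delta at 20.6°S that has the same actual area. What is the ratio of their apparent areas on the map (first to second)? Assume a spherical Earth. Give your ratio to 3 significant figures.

1.46

With standard parallel φ₀ = 34.6°, the equirectangular projection gives x = Rλ cos φ₀, y = Rφ, so h = 1 and k = cos 34.6° / cos φ.
Areal scale at 50°: h·k = 1.000 × 1.281 = 1.281.
Areal scale at 20.6°: h·k = 1.000 × 0.8794 = 0.8794.
Ratio = 1.281/0.8794 ≈ 1.46.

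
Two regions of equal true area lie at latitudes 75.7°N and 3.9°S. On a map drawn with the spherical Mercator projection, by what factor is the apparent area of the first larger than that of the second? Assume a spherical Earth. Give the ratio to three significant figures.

Mercator areal scale is sec²φ.
At 75.7°: sec²(75.7°) = 1/0.2470² = 16.39.
At 3.9°: sec²(3.9°) = 1/0.9977² = 1.005.
Ratio = 16.39/1.005 = cos²(3.9°)/cos²(75.7°) ≈ 16.3.

16.3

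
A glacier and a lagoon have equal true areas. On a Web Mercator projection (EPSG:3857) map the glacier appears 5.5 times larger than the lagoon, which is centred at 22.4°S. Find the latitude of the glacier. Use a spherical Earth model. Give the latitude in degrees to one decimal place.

66.8°

On Mercator, (apparent₁)/(apparent₂) = sec²φ₁ / sec²φ₂ when true areas are equal.
cos²φ₂ / cos²φ₁ = 5.5  ⇒  cos φ₁ = cos 22.4° / √5.5 = 0.9245/2.345 = 0.3942.
φ₁ = arccos(0.3942) ≈ 66.8°.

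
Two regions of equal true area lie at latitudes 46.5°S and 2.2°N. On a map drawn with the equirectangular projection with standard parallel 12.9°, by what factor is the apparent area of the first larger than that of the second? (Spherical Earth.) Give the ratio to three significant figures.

The equidistant cylindrical projection with φ₀ = 12.9° has h = 1 (meridians true) and k = cos φ₀ / cos φ along parallels.
Areal scale at 46.5°: h·k = 1.000 × 1.416 = 1.416.
Areal scale at 2.2°: h·k = 1.000 × 0.9755 = 0.9755.
Ratio = 1.416/0.9755 ≈ 1.45.

1.45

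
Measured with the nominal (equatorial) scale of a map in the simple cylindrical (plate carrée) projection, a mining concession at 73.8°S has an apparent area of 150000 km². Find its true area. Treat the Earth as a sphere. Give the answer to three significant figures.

Plate carrée maps x = Rλ, y = Rφ. The meridian scale is h = 1 and the parallel scale is k = 1/cos φ = sec φ.
Areal scale = h·k = 1 × sec φ; at 73.8°, h = 1.000, k = 3.584, so h·k = 3.584.
True area = apparent / (areal scale) = 150000 / 3.584 ≈ 41800 km².

41800 km²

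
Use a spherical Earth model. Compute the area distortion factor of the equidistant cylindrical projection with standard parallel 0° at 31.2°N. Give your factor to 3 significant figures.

1.17

In the plate carrée (x = Rλ, y = Rφ), meridians are true-scale (h = 1) and parallels are stretched by k = sec φ.
Areal scale = h·k = 1 × sec φ; at 31.2°, h = 1.000, k = 1.169, so h·k = 1.169.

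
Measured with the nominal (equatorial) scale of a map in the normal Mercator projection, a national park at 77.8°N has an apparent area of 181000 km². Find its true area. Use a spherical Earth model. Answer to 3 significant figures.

For Mercator, h = k = sec φ (a conformal cylindrical projection has a single point scale, 1/cos φ).
Areal scale = k² = sec²φ = 1/cos²(77.8°) = 1/0.2113² = 22.39.
True area = apparent / (areal scale) = 181000 / 22.39 ≈ 8080 km².

8080 km²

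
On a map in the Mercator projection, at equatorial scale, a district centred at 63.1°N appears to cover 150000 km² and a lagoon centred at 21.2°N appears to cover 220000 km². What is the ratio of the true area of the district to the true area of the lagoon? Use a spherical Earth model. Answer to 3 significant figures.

Since Mercator area scale is 1/cos²φ, the true area equals the apparent area multiplied by cos²φ.
True area of district: 150000 × cos²(63.1°) = 150000 × 0.2047 = 30700 km².
True area of lagoon: 220000 × cos²(21.2°) = 220000 × 0.8692 = 191200 km².
Ratio = 30700 / 191200 ≈ 0.161.

0.161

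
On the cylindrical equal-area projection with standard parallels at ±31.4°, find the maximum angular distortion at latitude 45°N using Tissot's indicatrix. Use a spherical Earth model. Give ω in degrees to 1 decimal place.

For cylindrical equal-area with standard parallel φ₀, h = cos φ / cos φ₀ and k = cos φ₀ / cos φ, so h·k = 1.
At 45°: h = 0.8284, k = 1.207; principal scales a = 1.207, b = 0.8284.
sin(ω/2) = (a − b)/(a + b) = 0.3787/2.036 = 0.1860, so ω = 2 arcsin(0.1860) ≈ 21.4°.

21.4°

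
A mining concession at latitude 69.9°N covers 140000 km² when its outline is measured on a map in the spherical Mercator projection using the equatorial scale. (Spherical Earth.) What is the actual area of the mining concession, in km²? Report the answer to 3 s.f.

For Mercator, h = k = sec φ (a conformal cylindrical projection has a single point scale, 1/cos φ).
Areal scale = k² = sec²φ = 1/cos²(69.9°) = 1/0.3437² = 8.467.
True area = apparent / (areal scale) = 140000 / 8.467 ≈ 16500 km².

16500 km²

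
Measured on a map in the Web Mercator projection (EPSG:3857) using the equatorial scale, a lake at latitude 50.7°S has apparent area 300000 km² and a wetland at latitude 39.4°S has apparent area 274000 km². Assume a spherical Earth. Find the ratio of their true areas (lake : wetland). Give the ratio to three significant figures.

On Mercator the areal scale is sec²φ, so true area = apparent × cos²φ.
True area of lake: 300000 × cos²(50.7°) = 300000 × 0.4012 = 120400 km².
True area of wetland: 274000 × cos²(39.4°) = 274000 × 0.5971 = 163600 km².
Ratio = 120400 / 163600 ≈ 0.736.

0.736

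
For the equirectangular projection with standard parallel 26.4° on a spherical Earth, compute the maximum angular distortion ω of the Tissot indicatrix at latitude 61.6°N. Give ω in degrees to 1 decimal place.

In the equirectangular projection with standard parallel φ₀ = 26.4° (x = Rλ cos φ₀, y = Rφ), meridians are true-scale (h = 1) and the parallel scale is k = cos φ₀ / cos φ.
At 61.6°: h = 1.000, k = 1.883; principal scales a = 1.883, b = 1.000.
sin(ω/2) = (a − b)/(a + b) = 0.8832/2.883 = 0.3063, so ω = 2 arcsin(0.3063) ≈ 35.7°.

35.7°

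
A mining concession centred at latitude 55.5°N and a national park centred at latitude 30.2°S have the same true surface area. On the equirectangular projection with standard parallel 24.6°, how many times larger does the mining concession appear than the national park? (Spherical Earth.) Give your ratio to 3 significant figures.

1.53

The equidistant cylindrical projection with φ₀ = 24.6° has h = 1 (meridians true) and k = cos φ₀ / cos φ along parallels.
Areal scale at 55.5°: h·k = 1.000 × 1.605 = 1.605.
Areal scale at 30.2°: h·k = 1.000 × 1.052 = 1.052.
Ratio = 1.605/1.052 ≈ 1.53.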